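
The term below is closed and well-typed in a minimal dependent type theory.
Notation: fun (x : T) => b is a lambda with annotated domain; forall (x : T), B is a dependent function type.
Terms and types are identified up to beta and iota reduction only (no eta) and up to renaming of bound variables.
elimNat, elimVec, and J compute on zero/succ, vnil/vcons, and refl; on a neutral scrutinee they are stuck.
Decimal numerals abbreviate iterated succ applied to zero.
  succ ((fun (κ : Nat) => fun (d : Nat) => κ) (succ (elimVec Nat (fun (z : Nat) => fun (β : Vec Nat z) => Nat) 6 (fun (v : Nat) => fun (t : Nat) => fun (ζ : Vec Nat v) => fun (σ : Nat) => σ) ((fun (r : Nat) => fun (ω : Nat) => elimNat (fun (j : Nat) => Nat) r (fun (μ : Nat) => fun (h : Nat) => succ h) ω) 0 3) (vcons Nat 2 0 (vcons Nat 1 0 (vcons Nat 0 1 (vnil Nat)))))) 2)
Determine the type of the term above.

the term's type:
  Nat


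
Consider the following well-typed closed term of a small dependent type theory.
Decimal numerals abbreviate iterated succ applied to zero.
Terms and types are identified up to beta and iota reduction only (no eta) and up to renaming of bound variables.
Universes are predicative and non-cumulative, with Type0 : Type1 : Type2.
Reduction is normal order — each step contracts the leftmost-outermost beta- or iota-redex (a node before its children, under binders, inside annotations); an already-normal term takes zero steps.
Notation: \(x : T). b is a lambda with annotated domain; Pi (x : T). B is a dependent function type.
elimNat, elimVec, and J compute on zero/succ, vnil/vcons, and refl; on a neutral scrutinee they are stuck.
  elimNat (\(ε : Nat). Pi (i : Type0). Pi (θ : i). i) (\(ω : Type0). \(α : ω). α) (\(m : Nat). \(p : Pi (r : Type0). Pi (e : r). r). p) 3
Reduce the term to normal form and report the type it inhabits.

reduced normal form:
  \(ε : Type0). \(i : ε). i
inferred type:
  Pi (ε : Type0). Pi (i : ε). ε
observation: the term reaches its normal form after 10 normal-order steps.


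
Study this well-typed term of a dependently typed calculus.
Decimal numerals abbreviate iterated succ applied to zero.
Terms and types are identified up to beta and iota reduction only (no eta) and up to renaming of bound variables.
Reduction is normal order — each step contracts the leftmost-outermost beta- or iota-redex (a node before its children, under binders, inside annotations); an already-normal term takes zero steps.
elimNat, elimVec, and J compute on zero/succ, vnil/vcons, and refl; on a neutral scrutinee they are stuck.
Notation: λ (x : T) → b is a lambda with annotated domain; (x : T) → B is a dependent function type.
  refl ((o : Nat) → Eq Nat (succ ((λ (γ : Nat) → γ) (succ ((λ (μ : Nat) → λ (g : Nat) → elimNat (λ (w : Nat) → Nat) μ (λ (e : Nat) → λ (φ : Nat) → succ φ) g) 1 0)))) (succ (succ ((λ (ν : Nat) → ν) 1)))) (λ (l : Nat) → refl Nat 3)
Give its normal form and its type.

reduced normal form:
  refl ((o : Nat) → Eq Nat 3 3) (λ (γ : Nat) → refl Nat 3)
type:
  Eq ((o : Nat) → Eq Nat 3 3) (λ (γ : Nat) → refl Nat 3) (λ (μ : Nat) → refl Nat 3)
observation: the term reaches its normal form after 5 normal-order steps.


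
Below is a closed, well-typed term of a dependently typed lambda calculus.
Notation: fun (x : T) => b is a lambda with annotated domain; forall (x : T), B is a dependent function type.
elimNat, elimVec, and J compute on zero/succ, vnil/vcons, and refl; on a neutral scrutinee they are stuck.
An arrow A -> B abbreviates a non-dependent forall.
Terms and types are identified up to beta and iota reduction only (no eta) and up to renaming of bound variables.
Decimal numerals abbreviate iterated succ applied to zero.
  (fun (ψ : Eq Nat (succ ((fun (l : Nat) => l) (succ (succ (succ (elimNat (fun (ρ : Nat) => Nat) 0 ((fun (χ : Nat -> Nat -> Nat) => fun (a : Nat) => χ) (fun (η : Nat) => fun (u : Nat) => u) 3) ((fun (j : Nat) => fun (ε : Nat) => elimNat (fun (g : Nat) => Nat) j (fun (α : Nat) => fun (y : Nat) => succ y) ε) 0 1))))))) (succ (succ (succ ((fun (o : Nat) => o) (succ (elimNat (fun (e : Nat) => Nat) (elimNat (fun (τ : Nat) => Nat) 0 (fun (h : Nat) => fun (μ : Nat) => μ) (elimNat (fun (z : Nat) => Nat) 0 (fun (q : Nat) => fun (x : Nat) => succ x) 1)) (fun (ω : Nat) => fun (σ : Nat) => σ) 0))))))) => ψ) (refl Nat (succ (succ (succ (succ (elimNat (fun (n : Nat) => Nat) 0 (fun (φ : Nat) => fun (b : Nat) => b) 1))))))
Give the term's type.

the term's type:
  Eq Nat 4 4


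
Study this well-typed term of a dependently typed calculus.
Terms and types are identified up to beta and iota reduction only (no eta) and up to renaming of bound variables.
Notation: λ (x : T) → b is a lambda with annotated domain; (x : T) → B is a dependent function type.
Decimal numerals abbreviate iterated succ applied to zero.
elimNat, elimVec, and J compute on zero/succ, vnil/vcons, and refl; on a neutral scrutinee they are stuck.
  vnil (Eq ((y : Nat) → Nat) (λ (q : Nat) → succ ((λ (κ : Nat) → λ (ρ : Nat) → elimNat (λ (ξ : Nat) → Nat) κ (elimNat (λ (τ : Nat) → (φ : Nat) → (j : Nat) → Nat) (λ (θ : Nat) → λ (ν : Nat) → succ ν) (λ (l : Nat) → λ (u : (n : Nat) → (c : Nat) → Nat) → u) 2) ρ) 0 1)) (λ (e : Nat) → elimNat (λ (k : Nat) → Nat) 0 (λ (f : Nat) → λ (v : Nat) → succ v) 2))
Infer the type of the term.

type:
  Vec (Eq ((y : Nat) → Nat) (λ (q : Nat) → 2) (λ (κ : Nat) → 2)) 0


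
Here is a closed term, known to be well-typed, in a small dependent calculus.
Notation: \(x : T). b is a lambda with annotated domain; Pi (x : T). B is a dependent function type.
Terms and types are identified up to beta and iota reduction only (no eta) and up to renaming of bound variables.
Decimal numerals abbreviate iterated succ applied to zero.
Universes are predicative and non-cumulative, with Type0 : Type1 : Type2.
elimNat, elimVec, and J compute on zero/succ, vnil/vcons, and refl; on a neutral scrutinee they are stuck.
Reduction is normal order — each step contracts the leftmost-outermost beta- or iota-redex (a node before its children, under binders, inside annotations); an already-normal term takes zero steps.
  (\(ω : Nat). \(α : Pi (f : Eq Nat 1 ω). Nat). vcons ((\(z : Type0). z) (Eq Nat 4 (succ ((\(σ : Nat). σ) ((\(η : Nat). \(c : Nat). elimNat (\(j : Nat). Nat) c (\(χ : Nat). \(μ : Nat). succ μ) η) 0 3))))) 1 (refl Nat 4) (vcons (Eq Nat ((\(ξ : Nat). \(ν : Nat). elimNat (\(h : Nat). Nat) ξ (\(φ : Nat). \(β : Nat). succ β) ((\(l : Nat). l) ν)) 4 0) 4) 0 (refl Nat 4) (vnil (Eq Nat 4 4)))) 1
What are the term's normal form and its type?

reduced normal form:
  \(ω : Pi (α : Eq Nat 1 1). Nat). vcons (Eq Nat 4 4) 1 (refl Nat 4) (vcons (Eq Nat 4 4) 0 (refl Nat 4) (vnil (Eq Nat 4 4)))
inferred type:
  Pi (ω : Pi (α : Eq Nat 1 1). Nat). Vec (Eq Nat 4 4) 2


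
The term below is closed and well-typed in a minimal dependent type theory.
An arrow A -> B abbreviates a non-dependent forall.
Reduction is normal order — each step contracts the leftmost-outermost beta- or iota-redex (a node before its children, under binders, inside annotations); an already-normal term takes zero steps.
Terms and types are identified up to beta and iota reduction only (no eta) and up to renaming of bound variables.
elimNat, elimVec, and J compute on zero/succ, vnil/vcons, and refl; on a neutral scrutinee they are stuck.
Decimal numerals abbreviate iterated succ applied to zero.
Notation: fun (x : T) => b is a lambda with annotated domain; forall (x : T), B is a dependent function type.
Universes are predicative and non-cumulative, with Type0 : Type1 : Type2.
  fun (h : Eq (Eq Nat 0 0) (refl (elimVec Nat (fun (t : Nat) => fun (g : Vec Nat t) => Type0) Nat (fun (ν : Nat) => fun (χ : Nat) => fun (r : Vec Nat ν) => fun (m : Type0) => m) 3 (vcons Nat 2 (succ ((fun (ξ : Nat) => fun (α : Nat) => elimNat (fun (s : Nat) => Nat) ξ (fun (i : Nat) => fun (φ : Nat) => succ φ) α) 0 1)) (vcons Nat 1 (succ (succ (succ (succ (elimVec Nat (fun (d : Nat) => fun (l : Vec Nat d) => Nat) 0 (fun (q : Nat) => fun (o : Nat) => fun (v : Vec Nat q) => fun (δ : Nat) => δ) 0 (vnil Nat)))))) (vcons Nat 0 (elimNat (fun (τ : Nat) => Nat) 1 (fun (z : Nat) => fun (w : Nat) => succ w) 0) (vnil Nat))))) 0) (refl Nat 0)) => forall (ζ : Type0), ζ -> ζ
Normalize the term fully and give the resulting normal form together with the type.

normal form:
  fun (h : Eq (Eq Nat 0 0) (refl Nat 0) (refl Nat 0)) => forall (t : Type0), t -> t
inferred type:
  Eq (Eq Nat 0 0) (refl Nat 0) (refl Nat 0) -> Type1
observation: normalization takes exactly 16 steps under the normal-order strategy.


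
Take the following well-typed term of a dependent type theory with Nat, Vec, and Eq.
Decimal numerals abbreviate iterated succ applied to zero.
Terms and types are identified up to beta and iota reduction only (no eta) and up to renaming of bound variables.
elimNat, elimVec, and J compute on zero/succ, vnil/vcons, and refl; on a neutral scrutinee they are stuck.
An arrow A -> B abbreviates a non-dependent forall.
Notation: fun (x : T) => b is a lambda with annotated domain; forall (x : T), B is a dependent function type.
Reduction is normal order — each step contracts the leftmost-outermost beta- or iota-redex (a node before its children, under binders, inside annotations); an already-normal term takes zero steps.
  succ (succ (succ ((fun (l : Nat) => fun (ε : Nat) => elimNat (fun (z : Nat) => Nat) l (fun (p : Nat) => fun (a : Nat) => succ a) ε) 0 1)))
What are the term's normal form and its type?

normal form:
  4
type:
  Nat
observation: 6 normal-order steps separate the term from its normal form.


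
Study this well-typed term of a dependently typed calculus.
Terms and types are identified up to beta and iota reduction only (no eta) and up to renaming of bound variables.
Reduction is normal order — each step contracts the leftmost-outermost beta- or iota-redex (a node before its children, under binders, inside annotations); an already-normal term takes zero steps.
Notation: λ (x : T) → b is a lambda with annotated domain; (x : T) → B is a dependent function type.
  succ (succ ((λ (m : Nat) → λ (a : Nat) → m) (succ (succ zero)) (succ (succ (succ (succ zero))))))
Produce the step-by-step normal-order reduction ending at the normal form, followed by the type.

normal-order reduction:
  succ (succ ((λ (m : Nat) → λ (a : Nat) → m) (succ (succ zero)) (succ (succ (succ (succ zero))))))
  ~> succ (succ ((λ (m : Nat) → succ (succ zero)) (succ (succ (succ (succ zero))))))
  ~> succ (succ (succ (succ zero)))
type:
  Nat


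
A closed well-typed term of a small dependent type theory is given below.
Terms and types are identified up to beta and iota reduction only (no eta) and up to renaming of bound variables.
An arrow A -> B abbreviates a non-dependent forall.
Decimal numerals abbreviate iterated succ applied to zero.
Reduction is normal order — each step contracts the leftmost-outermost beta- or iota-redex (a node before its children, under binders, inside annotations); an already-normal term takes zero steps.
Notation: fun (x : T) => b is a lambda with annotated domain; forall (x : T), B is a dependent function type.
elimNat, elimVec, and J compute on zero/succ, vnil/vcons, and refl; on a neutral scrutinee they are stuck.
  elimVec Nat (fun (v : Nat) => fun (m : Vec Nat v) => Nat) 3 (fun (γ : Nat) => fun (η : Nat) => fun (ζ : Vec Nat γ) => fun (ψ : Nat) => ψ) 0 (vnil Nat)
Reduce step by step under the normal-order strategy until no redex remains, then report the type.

normal-order reduction sequence:
  elimVec Nat (fun (v : Nat) => fun (m : Vec Nat v) => Nat) 3 (fun (γ : Nat) => fun (η : Nat) => fun (ζ : Vec Nat γ) => fun (ψ : Nat) => ψ) 0 (vnil Nat)
  ~> 3
inferred type:
  Nat


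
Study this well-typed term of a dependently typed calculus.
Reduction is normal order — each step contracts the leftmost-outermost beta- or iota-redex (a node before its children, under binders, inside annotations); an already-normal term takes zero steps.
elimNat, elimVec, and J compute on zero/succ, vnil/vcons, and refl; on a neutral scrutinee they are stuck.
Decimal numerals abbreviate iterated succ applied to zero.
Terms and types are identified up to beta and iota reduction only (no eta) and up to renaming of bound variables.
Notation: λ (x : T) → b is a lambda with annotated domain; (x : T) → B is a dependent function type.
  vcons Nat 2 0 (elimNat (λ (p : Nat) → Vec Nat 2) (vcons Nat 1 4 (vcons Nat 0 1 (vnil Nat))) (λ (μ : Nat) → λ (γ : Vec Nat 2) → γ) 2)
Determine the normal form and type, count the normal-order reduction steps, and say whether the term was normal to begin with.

reduced normal form:
  vcons Nat 2 0 (vcons Nat 1 4 (vcons Nat 0 1 (vnil Nat)))
inferred type:
  Vec Nat 3
normal-order step count: 7
already normal: no
first redex: an elimNat iota-redex


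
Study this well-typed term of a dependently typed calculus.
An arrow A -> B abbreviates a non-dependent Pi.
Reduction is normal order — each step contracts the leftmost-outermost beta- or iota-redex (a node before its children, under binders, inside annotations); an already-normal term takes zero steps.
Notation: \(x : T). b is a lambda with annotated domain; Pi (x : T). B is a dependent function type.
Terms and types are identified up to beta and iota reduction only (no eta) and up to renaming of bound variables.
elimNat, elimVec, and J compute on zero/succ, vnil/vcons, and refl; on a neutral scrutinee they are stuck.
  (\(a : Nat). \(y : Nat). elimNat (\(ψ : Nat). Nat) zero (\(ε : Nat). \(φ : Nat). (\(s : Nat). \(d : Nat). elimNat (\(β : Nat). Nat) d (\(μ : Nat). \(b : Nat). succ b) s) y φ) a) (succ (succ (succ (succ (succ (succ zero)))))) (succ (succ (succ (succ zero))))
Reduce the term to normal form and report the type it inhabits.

normal form:
  succ (succ (succ (succ (succ (succ (succ (succ (succ (succ (succ (succ (succ (succ (succ (succ (succ (succ (succ (succ (succ (succ (succ (succ zero)))))))))))))))))))))))
inferred type:
  Nat


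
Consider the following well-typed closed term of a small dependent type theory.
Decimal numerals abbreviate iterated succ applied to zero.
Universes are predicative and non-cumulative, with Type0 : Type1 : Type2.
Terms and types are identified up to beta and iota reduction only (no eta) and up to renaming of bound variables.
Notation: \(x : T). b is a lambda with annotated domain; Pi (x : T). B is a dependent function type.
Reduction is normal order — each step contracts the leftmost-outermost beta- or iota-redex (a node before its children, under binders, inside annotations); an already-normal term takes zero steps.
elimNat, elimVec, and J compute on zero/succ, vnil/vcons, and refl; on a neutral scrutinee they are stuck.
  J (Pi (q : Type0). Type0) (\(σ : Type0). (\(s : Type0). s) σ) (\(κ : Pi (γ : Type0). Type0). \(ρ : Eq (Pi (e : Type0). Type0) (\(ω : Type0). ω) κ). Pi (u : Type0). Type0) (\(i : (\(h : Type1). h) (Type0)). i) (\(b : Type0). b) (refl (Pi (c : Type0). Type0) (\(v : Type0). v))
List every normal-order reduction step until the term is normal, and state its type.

normal-order reduction:
  J (Pi (q : Type0). Type0) (\(σ : Type0). (\(s : Type0). s) σ) (\(κ : Pi (γ : Type0). Type0). \(ρ : Eq (Pi (e : Type0). Type0) (\(ω : Type0). ω) κ). Pi (u : Type0). Type0) (\(i : (\(h : Type1). h) (Type0)). i) (\(b : Type0). b) (refl (Pi (c : Type0). Type0) (\(v : Type0). v))
  ~> \(q : (\(σ : Type1). σ) (Type0)). q
  ~> \(q : Type0). q
the term's type:
  Pi (q : Type0). Type0


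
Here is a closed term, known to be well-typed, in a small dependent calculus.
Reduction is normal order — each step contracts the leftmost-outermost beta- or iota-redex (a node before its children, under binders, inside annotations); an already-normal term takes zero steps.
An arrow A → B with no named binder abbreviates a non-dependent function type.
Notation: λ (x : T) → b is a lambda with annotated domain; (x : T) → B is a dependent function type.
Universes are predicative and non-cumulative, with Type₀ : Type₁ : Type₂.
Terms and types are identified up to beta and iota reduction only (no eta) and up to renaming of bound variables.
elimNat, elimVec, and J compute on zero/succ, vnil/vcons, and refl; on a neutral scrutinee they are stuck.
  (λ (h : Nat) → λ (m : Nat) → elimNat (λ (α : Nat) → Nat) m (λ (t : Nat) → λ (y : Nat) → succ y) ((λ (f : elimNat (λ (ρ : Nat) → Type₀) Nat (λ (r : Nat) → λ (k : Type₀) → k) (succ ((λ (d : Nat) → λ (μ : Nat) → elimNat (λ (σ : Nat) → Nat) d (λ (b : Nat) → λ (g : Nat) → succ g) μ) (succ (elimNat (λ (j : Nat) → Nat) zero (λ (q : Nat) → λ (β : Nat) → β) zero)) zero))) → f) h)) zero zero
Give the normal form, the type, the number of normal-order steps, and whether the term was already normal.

normal form:
  zero
inferred type:
  Nat
reduction steps (normal order): 4
started in normal form: no
first contracted redex: a beta-redex


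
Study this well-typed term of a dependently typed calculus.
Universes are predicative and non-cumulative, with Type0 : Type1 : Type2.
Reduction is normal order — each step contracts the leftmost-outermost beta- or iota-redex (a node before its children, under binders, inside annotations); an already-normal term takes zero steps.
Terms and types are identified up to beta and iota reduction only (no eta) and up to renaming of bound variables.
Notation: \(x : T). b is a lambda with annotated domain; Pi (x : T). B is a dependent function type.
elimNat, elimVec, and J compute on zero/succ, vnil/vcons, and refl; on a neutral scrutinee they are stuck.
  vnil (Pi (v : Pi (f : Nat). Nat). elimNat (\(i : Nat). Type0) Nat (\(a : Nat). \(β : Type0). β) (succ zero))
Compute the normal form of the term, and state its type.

resulting normal form:
  vnil (Pi (v : Pi (f : Nat). Nat). Nat)
type:
  Vec (Pi (v : Pi (f : Nat). Nat). Nat) zero


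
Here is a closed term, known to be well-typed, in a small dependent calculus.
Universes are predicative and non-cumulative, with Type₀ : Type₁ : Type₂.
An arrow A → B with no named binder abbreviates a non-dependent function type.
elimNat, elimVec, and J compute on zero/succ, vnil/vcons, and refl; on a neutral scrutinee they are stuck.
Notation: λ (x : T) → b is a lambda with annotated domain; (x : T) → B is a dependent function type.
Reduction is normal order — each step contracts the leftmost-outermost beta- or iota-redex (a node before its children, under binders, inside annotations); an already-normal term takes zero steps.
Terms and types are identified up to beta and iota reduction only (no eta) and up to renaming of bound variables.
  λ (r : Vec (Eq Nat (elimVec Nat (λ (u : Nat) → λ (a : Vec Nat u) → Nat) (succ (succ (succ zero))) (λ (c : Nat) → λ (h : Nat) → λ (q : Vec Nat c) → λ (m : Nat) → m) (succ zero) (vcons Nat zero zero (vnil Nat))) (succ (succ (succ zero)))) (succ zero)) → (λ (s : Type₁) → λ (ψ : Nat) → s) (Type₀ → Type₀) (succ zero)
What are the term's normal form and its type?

reduced normal form:
  λ (r : Vec (Eq Nat (succ (succ (succ zero))) (succ (succ (succ zero)))) (succ zero)) → Type₀ → Type₀
the term's type:
  Vec (Eq Nat (succ (succ (succ zero))) (succ (succ (succ zero)))) (succ zero) → Type₁
observation: 8 normal-order steps normalize the term, beginning with an elimVec iota-redex.


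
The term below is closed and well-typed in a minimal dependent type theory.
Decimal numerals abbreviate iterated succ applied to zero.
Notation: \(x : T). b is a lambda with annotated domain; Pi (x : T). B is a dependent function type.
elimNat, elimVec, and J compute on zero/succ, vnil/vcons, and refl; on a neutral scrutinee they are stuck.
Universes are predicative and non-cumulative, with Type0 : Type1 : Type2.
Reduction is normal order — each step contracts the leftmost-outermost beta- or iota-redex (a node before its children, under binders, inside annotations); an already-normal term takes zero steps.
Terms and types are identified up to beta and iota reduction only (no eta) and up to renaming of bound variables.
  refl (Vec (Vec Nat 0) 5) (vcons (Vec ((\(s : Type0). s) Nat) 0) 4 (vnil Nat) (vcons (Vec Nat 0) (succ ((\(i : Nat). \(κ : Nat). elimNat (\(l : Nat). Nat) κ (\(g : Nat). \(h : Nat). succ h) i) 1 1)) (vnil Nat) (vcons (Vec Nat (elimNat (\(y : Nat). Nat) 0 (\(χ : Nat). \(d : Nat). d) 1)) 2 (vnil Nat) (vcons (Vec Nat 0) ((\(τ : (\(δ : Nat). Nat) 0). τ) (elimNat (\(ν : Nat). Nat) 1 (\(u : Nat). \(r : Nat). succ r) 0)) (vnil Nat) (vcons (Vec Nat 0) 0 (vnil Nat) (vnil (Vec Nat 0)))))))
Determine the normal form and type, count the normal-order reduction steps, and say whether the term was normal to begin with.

reduced normal form:
  refl (Vec (Vec Nat 0) 5) (vcons (Vec Nat 0) 4 (vnil Nat) (vcons (Vec Nat 0) 3 (vnil Nat) (vcons (Vec Nat 0) 2 (vnil Nat) (vcons (Vec Nat 0) 1 (vnil Nat) (vcons (Vec Nat 0) 0 (vnil Nat) (vnil (Vec Nat 0)))))))
type:
  Eq (Vec (Vec Nat 0) 5) (vcons (Vec Nat 0) 4 (vnil Nat) (vcons (Vec Nat 0) 3 (vnil Nat) (vcons (Vec Nat 0) 2 (vnil Nat) (vcons (Vec Nat 0) 1 (vnil Nat) (vcons (Vec Nat 0) 0 (vnil Nat) (vnil (Vec Nat 0))))))) (vcons (Vec Nat 0) 4 (vnil Nat) (vcons (Vec Nat 0) 3 (vnil Nat) (vcons (Vec Nat 0) 2 (vnil Nat) (vcons (Vec Nat 0) 1 (vnil Nat) (vcons (Vec Nat 0) 0 (vnil Nat) (vnil (Vec Nat 0)))))))
reduction steps (normal order): 13
already normal: no
first redex: a beta-redex


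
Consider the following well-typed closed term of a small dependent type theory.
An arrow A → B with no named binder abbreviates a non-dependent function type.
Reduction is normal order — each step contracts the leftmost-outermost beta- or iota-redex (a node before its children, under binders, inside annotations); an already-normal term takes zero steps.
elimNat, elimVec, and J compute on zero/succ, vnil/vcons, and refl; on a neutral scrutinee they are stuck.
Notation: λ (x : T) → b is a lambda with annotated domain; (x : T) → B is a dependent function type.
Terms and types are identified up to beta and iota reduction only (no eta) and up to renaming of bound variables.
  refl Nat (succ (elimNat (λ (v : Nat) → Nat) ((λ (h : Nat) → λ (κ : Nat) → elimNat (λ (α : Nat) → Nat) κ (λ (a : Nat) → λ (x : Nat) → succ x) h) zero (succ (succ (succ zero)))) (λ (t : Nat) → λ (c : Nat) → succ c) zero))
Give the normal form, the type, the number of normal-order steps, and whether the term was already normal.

resulting normal form:
  refl Nat (succ (succ (succ (succ zero))))
the term's type:
  Eq Nat (succ (succ (succ (succ zero)))) (succ (succ (succ (succ zero))))
reduction steps (normal order): 4
already normal: no
first contracted redex: an elimNat iota-redex


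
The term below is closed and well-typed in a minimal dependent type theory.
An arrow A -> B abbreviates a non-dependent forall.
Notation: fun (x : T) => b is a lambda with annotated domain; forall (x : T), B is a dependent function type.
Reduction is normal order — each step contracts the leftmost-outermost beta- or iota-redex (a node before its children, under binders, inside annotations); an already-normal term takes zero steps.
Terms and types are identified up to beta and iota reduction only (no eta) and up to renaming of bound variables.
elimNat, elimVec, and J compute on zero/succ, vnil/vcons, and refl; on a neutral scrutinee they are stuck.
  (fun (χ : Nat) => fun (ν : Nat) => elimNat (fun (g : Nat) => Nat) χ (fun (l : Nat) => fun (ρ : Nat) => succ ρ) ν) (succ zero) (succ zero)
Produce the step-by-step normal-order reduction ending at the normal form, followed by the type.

normal-order reduction sequence:
  (fun (χ : Nat) => fun (ν : Nat) => elimNat (fun (g : Nat) => Nat) χ (fun (l : Nat) => fun (ρ : Nat) => succ ρ) ν) (succ zero) (succ zero)
  ~> (fun (χ : Nat) => elimNat (fun (ν : Nat) => Nat) (succ zero) (fun (g : Nat) => fun (l : Nat) => succ l) χ) (succ zero)
  ~> elimNat (fun (χ : Nat) => Nat) (succ zero) (fun (ν : Nat) => fun (g : Nat) => succ g) (succ zero)
  ~> (fun (χ : Nat) => fun (ν : Nat) => succ ν) zero (elimNat (fun (g : Nat) => Nat) (succ zero) (fun (l : Nat) => fun (ρ : Nat) => succ ρ) zero)
  ~> (fun (χ : Nat) => succ χ) (elimNat (fun (ν : Nat) => Nat) (succ zero) (fun (g : Nat) => fun (l : Nat) => succ l) zero)
  ~> succ (elimNat (fun (χ : Nat) => Nat) (succ zero) (fun (ν : Nat) => fun (g : Nat) => succ g) zero)
  ~> succ (succ zero)
inferred type:
  Nat


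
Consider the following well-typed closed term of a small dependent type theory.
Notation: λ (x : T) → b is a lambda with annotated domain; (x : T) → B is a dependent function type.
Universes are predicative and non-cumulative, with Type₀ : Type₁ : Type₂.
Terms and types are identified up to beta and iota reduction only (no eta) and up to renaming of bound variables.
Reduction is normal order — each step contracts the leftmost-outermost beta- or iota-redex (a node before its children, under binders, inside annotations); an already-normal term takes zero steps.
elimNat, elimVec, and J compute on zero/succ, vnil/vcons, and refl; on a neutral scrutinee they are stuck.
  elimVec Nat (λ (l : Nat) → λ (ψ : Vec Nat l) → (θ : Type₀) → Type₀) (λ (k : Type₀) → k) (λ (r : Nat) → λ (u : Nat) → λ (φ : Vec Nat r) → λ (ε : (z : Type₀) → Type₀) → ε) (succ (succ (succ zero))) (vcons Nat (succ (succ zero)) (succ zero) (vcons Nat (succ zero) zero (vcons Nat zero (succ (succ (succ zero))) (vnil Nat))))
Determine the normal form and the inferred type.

resulting normal form:
  λ (l : Type₀) → l
type:
  (l : Type₀) → Type₀


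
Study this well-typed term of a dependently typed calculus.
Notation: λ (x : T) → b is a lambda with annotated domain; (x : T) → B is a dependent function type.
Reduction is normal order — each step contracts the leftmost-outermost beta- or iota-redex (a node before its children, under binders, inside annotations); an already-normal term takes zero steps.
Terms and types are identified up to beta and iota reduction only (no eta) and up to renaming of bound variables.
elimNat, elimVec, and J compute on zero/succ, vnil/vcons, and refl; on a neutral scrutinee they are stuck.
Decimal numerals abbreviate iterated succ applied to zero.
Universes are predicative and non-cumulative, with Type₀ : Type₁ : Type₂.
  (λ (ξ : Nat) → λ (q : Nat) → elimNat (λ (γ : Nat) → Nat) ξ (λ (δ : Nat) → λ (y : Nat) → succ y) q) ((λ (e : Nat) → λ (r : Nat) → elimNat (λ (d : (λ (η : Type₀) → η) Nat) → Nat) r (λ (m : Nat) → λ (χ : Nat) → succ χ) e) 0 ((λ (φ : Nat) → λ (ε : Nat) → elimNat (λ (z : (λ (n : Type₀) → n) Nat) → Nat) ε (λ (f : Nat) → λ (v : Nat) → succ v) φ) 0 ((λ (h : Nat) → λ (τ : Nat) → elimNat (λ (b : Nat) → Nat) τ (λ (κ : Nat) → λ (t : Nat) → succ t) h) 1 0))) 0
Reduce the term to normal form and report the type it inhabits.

normal form:
  1
inferred type:
  Nat
observation: the leftmost-outermost redex is a beta-redex, and normalization takes 15 steps.


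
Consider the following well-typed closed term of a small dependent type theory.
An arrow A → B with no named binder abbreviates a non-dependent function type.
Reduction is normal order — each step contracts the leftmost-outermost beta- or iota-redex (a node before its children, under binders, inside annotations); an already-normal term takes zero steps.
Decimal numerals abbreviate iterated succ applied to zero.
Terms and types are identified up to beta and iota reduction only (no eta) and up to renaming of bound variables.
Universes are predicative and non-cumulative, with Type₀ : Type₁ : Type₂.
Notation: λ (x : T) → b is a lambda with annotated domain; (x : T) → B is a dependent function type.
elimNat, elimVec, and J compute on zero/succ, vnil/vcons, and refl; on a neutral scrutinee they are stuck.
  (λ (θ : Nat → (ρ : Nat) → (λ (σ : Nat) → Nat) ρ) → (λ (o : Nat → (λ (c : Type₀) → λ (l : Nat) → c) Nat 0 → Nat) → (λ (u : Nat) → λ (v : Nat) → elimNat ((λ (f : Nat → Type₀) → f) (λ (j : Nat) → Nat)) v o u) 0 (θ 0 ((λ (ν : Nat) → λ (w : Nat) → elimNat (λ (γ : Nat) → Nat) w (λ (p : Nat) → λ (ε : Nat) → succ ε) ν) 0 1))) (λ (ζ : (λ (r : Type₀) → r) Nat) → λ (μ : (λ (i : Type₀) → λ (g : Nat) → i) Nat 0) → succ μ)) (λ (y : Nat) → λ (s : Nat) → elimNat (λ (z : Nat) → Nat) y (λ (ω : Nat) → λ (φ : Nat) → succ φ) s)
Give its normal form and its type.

normal form:
  1
inferred type:
  Nat
observation: the first redex contracted is a beta-redex; the normal form is reached in 14 normal-order steps.


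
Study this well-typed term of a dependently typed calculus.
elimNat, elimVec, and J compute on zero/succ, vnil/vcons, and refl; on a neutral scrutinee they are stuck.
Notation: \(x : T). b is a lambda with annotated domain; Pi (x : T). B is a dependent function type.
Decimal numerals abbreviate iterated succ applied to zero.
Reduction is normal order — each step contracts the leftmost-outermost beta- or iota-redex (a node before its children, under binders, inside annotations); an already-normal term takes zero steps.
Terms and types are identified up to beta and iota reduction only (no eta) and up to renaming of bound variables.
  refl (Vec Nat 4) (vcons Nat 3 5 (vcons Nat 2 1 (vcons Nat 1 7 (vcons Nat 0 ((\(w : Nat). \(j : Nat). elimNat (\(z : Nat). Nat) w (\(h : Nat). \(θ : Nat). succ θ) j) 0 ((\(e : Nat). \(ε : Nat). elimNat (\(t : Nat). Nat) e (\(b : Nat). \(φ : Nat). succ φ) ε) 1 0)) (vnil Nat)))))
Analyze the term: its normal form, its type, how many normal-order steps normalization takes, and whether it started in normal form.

reduced normal form:
  refl (Vec Nat 4) (vcons Nat 3 5 (vcons Nat 2 1 (vcons Nat 1 7 (vcons Nat 0 1 (vnil Nat)))))
type:
  Eq (Vec Nat 4) (vcons Nat 3 5 (vcons Nat 2 1 (vcons Nat 1 7 (vcons Nat 0 1 (vnil Nat))))) (vcons Nat 3 5 (vcons Nat 2 1 (vcons Nat 1 7 (vcons Nat 0 1 (vnil Nat)))))
normal-order step count: 9
already normal: no
first redex: a beta-redex


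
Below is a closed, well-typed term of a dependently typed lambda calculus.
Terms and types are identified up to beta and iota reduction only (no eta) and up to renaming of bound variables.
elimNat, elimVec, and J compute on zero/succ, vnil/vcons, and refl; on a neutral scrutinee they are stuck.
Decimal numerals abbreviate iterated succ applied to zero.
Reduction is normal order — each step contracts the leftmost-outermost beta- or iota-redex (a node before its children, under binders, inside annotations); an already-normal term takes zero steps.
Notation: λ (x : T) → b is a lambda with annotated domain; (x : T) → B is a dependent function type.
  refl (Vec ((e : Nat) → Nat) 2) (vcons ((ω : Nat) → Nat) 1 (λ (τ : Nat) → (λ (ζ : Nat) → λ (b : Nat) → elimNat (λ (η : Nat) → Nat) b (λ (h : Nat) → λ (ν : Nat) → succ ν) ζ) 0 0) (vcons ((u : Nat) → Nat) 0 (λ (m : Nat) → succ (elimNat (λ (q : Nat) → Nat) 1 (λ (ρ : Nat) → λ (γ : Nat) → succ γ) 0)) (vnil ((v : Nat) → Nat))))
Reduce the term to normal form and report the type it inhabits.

normal form:
  refl (Vec ((e : Nat) → Nat) 2) (vcons ((ω : Nat) → Nat) 1 (λ (τ : Nat) → 0) (vcons ((ζ : Nat) → Nat) 0 (λ (b : Nat) → 2) (vnil ((η : Nat) → Nat))))
inferred type:
  Eq (Vec ((e : Nat) → Nat) 2) (vcons ((ω : Nat) → Nat) 1 (λ (τ : Nat) → 0) (vcons ((ζ : Nat) → Nat) 0 (λ (b : Nat) → 2) (vnil ((η : Nat) → Nat)))) (vcons ((h : Nat) → Nat) 1 (λ (ν : Nat) → 0) (vcons ((u : Nat) → Nat) 0 (λ (m : Nat) → 2) (vnil ((q : Nat) → Nat))))


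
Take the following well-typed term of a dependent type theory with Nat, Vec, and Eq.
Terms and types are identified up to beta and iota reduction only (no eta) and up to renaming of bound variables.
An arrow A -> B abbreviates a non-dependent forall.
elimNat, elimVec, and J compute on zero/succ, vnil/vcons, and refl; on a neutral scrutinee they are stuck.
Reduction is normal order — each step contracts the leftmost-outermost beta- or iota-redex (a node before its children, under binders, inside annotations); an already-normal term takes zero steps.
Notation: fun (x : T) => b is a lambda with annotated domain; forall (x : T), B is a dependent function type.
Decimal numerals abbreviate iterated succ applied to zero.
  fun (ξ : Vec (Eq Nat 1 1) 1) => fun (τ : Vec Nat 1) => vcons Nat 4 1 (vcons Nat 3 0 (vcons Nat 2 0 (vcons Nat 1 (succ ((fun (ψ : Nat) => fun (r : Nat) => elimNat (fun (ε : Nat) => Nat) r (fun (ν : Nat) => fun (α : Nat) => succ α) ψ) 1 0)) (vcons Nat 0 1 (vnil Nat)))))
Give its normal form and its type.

normal form:
  fun (ξ : Vec (Eq Nat 1 1) 1) => fun (τ : Vec Nat 1) => vcons Nat 4 1 (vcons Nat 3 0 (vcons Nat 2 0 (vcons Nat 1 2 (vcons Nat 0 1 (vnil Nat)))))
inferred type:
  Vec (Eq Nat 1 1) 1 -> Vec Nat 1 -> Vec Nat 5


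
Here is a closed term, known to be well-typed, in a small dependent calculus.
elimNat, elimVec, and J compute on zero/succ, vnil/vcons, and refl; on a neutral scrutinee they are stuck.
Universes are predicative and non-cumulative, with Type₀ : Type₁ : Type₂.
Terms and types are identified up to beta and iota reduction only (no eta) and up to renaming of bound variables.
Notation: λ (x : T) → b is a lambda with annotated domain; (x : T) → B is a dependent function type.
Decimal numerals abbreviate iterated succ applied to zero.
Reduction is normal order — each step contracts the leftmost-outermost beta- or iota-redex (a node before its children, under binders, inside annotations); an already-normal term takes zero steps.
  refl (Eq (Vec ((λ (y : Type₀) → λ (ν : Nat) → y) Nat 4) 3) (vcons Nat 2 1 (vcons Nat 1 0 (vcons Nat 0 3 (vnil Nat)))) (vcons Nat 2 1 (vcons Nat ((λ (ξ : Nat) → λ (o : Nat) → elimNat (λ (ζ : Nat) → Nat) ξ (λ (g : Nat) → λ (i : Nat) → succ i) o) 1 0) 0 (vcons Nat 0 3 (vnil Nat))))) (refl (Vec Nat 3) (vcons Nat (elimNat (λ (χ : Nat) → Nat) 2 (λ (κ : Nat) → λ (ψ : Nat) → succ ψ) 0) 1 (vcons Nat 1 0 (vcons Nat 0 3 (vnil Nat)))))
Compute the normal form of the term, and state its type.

resulting normal form:
  refl (Eq (Vec Nat 3) (vcons Nat 2 1 (vcons Nat 1 0 (vcons Nat 0 3 (vnil Nat)))) (vcons Nat 2 1 (vcons Nat 1 0 (vcons Nat 0 3 (vnil Nat))))) (refl (Vec Nat 3) (vcons Nat 2 1 (vcons Nat 1 0 (vcons Nat 0 3 (vnil Nat)))))
type:
  Eq (Eq (Vec Nat 3) (vcons Nat 2 1 (vcons Nat 1 0 (vcons Nat 0 3 (vnil Nat)))) (vcons Nat 2 1 (vcons Nat 1 0 (vcons Nat 0 3 (vnil Nat))))) (refl (Vec Nat 3) (vcons Nat 2 1 (vcons Nat 1 0 (vcons Nat 0 3 (vnil Nat))))) (refl (Vec Nat 3) (vcons Nat 2 1 (vcons Nat 1 0 (vcons Nat 0 3 (vnil Nat)))))


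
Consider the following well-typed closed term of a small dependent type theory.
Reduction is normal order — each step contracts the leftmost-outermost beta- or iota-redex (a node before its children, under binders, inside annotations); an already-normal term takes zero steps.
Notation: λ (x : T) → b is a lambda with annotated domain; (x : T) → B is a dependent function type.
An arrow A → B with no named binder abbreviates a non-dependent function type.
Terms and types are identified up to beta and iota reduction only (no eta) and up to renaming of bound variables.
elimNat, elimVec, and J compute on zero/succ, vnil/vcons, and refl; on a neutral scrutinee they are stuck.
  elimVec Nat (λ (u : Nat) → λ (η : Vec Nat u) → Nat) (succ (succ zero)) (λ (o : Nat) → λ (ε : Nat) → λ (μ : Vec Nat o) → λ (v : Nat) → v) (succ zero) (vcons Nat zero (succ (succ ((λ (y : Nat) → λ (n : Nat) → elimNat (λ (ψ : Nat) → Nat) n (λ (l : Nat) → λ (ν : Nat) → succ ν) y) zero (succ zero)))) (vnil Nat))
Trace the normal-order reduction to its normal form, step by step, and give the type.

reduction (normal order):
  elimVec Nat (λ (u : Nat) → λ (η : Vec Nat u) → Nat) (succ (succ zero)) (λ (o : Nat) → λ (ε : Nat) → λ (μ : Vec Nat o) → λ (v : Nat) → v) (succ zero) (vcons Nat zero (succ (succ ((λ (y : Nat) → λ (n : Nat) → elimNat (λ (ψ : Nat) → Nat) n (λ (l : Nat) → λ (ν : Nat) → succ ν) y) zero (succ zero)))) (vnil Nat))
  ~> (λ (u : Nat) → λ (η : Nat) → λ (o : Vec Nat u) → λ (ε : Nat) → ε) zero (succ (succ ((λ (μ : Nat) → λ (v : Nat) → elimNat (λ (y : Nat) → Nat) v (λ (n : Nat) → λ (ψ : Nat) → succ ψ) μ) zero (succ zero)))) (vnil Nat) (elimVec Nat (λ (l : Nat) → λ (ν : Vec Nat l) → Nat) (succ (succ zero)) (λ (s : Nat) → λ (e : Nat) → λ (a : Vec Nat s) → λ (α : Nat) → α) zero (vnil Nat))
  ~> (λ (u : Nat) → λ (η : Vec Nat zero) → λ (o : Nat) → o) (succ (succ ((λ (ε : Nat) → λ (μ : Nat) → elimNat (λ (v : Nat) → Nat) μ (λ (y : Nat) → λ (n : Nat) → succ n) ε) zero (succ zero)))) (vnil Nat) (elimVec Nat (λ (ψ : Nat) → λ (l : Vec Nat ψ) → Nat) (succ (succ zero)) (λ (ν : Nat) → λ (s : Nat) → λ (e : Vec Nat ν) → λ (a : Nat) → a) zero (vnil Nat))
  ~> (λ (u : Vec Nat zero) → λ (η : Nat) → η) (vnil Nat) (elimVec Nat (λ (o : Nat) → λ (ε : Vec Nat o) → Nat) (succ (succ zero)) (λ (μ : Nat) → λ (v : Nat) → λ (y : Vec Nat μ) → λ (n : Nat) → n) zero (vnil Nat))
  ~> (λ (u : Nat) → u) (elimVec Nat (λ (η : Nat) → λ (o : Vec Nat η) → Nat) (succ (succ zero)) (λ (ε : Nat) → λ (μ : Nat) → λ (v : Vec Nat ε) → λ (y : Nat) → y) zero (vnil Nat))
  ~> elimVec Nat (λ (u : Nat) → λ (η : Vec Nat u) → Nat) (succ (succ zero)) (λ (o : Nat) → λ (ε : Nat) → λ (μ : Vec Nat o) → λ (v : Nat) → v) zero (vnil Nat)
  ~> succ (succ zero)
inferred type:
  Nat


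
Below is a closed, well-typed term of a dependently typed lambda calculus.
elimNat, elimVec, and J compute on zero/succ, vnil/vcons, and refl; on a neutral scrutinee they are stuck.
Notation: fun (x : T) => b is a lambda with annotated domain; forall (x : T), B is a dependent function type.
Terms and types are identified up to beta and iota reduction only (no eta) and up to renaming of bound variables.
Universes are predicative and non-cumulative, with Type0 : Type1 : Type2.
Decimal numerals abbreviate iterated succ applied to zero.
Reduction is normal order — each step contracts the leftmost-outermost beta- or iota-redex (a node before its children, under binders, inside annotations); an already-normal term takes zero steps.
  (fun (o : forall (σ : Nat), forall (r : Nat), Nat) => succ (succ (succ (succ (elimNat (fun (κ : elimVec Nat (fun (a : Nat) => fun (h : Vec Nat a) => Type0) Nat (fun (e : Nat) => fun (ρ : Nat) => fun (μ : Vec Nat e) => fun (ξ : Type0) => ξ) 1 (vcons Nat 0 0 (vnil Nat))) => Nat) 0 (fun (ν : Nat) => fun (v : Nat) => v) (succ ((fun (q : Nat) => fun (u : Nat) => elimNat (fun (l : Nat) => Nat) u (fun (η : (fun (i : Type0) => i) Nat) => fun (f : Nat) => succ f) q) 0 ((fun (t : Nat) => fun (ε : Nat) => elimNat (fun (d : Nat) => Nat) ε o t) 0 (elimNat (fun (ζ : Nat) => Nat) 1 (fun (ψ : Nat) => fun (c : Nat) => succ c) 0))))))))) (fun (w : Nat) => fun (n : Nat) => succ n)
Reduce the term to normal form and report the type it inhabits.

normal form:
  4
the term's type:
  Nat
observation: the term reaches its normal form after 21 normal-order steps.


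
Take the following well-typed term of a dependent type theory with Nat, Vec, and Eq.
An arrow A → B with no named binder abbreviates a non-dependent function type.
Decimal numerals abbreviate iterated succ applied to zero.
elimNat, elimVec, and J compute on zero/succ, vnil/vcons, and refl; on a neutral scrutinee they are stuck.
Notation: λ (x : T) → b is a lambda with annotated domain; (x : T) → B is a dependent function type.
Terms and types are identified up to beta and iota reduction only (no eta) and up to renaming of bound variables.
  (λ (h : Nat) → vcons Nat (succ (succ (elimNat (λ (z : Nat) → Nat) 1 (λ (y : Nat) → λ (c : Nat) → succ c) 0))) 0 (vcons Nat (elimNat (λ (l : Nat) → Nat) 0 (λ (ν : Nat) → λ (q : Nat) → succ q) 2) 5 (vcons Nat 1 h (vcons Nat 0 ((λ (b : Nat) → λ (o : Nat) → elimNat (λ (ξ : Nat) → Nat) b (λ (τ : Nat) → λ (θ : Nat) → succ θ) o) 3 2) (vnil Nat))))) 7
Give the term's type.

inferred type:
  Vec Nat 4
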